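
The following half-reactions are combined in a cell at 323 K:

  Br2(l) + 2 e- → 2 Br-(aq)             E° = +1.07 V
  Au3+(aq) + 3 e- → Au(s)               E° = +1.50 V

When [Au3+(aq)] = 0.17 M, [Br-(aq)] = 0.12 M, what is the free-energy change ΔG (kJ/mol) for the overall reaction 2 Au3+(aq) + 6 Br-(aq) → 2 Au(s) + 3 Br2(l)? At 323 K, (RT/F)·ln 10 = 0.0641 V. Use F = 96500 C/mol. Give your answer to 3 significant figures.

−205 kJ/mol

The standard cell potential is +1.50 − (+1.07) = +0.43 V, with n = 6 electrons in the balanced equation.
Q = 1 / ([Au3+(aq)]^2·[Br-(aq)]^6) = 1.16×10^7, so log Q = 7.064 and E = +0.43 − (0.0641/6)(7.064) = +0.3545 V.
Finally ΔG = −nFE = −(6)(96500 C/mol)(+0.3545 V) = −205 kJ/mol.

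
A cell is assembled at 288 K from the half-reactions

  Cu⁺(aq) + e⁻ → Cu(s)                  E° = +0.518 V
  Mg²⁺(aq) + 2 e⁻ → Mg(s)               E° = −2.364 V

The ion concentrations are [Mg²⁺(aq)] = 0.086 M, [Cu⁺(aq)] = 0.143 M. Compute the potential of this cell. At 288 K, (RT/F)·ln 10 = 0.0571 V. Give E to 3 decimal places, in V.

+2.864 V

Cu⁺/Cu is reduced (cathode, E° = +0.518 V) and Mg²⁺/Mg is oxidized (anode).
E°cell = E°cat − E°an = +0.518 − (−2.364) = +2.882 V; n = 2.
The balanced reaction is 2 Cu⁺(aq) + Mg(s) → 2 Cu(s) + Mg²⁺(aq), so Q = [Mg²⁺(aq)] / [Cu⁺(aq)]^2 = 4.21 and log Q = 0.624.
By the Nernst equation, E = +2.882 − (0.0571/2)·(0.624) = +2.864 V.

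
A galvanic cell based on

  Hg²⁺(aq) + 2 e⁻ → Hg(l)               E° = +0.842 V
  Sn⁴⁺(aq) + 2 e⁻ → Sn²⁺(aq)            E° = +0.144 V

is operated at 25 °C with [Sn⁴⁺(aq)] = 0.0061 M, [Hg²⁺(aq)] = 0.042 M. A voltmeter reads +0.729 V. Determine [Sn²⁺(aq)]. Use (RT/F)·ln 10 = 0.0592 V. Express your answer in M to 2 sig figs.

With Hg²⁺/Hg at the cathode and Sn⁴⁺/Sn²⁺ at the anode, E°cell = +0.842 − (+0.144) = +0.698 V (n = 2).
From the Nernst equation, log Q = n(E° − E)/0.0592 = 2·(+0.698 − (+0.729))/0.0592 = −1.047.
For Hg²⁺(aq) + Sn²⁺(aq) → Hg(l) + Sn⁴⁺(aq), the reaction quotient is Q = [Sn⁴⁺(aq)] / ([Hg²⁺(aq)]·[Sn²⁺(aq)]).
Solving for the unknown gives log [Sn²⁺(aq)] = 0.209, so [Sn²⁺(aq)] ≈ 1.6 M.

1.6 M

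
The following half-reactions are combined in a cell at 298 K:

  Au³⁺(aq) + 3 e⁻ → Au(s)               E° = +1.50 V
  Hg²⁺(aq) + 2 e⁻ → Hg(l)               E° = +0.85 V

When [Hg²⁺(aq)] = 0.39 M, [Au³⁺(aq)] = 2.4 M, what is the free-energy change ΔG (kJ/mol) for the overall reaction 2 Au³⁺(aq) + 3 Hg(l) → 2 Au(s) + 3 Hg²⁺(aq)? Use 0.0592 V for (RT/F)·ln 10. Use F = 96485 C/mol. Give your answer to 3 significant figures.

−388 kJ/mol

The standard cell potential is +1.50 − (+0.85) = +0.65 V, with n = 6 electrons in the balanced equation.
The reaction quotient is [Hg²⁺(aq)]^3 / [Au³⁺(aq)]^2 = 0.0103; by Nernst, E = +0.65 − (0.0592/6)(−1.987) = +0.6696 V.
ΔG = −nFE = −(6)(96485)(+0.6696) J/mol = −388 kJ/mol.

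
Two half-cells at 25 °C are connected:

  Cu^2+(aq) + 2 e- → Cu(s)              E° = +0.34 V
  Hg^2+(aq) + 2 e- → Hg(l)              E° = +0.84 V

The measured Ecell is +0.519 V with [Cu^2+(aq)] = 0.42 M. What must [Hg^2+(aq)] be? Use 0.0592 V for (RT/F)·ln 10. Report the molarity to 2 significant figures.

1.8 M

Hg²⁺/Hg is the cathode (higher E°); E°cell = +0.84 − (+0.34) = +0.50 V with n = 2.
Rearranging E = E° − (0.0592/n)·log Q gives log Q = 2(+0.50 − (+0.519))/0.0592 = −0.642.
For Hg^2+(aq) + Cu(s) → Hg(l) + Cu^2+(aq), the reaction quotient is Q = [Cu^2+(aq)] / [Hg^2+(aq)].
Substituting the known concentrations and solving, log [Hg^2+(aq)] = 0.265 and [Hg^2+(aq)] = 1.8 M.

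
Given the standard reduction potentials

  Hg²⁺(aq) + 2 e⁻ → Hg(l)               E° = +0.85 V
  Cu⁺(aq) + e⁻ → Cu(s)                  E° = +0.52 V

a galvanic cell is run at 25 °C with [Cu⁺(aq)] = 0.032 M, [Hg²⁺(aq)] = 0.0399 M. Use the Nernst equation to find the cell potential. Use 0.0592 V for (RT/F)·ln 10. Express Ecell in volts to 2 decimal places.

+0.38 V

Hg²⁺/Hg is reduced (cathode, E° = +0.85 V) and Cu⁺/Cu is oxidized (anode).
E°cell = +0.85 − (+0.52) = +0.33 V, with n = 2 electrons transferred.
Balancing gives Hg²⁺(aq) + 2 Cu(s) → Hg(l) + 2 Cu⁺(aq); hence Q = [Cu⁺(aq)]^2 / [Hg²⁺(aq)] = 0.0257 (log Q = −1.591).
Applying E = E° − (RT ln10/nF)·log Q gives +0.33 − (0.0592/2)(−1.591) = +0.38 V.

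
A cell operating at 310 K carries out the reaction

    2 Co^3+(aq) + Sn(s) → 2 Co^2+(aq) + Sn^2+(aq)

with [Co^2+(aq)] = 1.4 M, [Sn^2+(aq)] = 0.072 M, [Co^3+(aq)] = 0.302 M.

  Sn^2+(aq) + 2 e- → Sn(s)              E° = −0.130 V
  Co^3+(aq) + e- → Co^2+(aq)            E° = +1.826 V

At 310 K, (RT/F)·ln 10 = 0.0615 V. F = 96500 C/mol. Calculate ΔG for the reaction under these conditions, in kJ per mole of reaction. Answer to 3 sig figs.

E°cell = +1.826 − (−0.130) = +1.956 V; the balanced reaction transfers n = 2 electrons.
The reaction quotient is ([Co^2+(aq)]^2·[Sn^2+(aq)]) / [Co^3+(aq)]^2 = 1.55; by Nernst, E = +1.956 − (0.0615/2)(0.190) = +1.9502 V.
Finally ΔG = −nFE = −(2)(96500 C/mol)(+1.9502 V) = −376 kJ/mol.

−376 kJ/mol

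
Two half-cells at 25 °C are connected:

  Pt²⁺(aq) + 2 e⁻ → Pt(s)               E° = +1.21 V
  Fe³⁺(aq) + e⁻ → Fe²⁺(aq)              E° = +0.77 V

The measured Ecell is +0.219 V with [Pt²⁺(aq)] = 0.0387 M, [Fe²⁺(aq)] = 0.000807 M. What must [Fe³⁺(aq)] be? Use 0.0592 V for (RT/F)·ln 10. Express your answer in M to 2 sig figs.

With Pt²⁺/Pt at the cathode and Fe³⁺/Fe²⁺ at the anode, E°cell = +1.21 − (+0.77) = +0.44 V (n = 2).
From the Nernst equation, log Q = n(E° − E)/0.0592 = 2·(+0.44 − (+0.219))/0.0592 = 7.466.
For Pt²⁺(aq) + 2 Fe²⁺(aq) → Pt(s) + 2 Fe³⁺(aq), the reaction quotient is Q = [Fe³⁺(aq)]^2 / ([Pt²⁺(aq)]·[Fe²⁺(aq)]^2).
Solving for the unknown gives log [Fe³⁺(aq)] = −0.066, so [Fe³⁺(aq)] ≈ 0.86 M.

0.86 M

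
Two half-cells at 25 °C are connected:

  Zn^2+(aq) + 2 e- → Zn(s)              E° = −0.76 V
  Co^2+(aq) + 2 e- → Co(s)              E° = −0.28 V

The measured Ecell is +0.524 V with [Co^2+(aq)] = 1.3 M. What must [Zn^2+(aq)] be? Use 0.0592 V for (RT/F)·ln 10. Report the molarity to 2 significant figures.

0.042 M

Co²⁺/Co is the cathode (higher E°); E°cell = −0.28 − (−0.76) = +0.48 V with n = 2.
Rearranging E = E° − (0.0592/n)·log Q gives log Q = 2(+0.48 − (+0.524))/0.0592 = −1.486.
The balanced reaction is Co^2+(aq) + Zn(s) → Co(s) + Zn^2+(aq), so Q = [Zn^2+(aq)] / [Co^2+(aq)].
Isolating [Zn^2+(aq)] in Q = 10^{−1.486} yields log [Zn^2+(aq)] = −1.372, i.e. 0.042 M.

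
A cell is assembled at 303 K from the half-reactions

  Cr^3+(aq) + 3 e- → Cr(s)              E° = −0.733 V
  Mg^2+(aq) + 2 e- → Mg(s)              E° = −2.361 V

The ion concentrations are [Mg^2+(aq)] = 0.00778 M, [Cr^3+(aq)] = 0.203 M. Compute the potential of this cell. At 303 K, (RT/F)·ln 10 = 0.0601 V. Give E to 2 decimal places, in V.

+1.68 V

Since E°(Cr³⁺/Cr) > E°(Mg²⁺/Mg), Cr³⁺/Cr serves as the cathode.
The standard potential is −0.733 − (−2.361) = +1.628 V and the balanced reaction transfers n = 6 electrons.
Balancing gives 2 Cr^3+(aq) + 3 Mg(s) → 2 Cr(s) + 3 Mg^2+(aq); hence Q = [Mg^2+(aq)]^3 / [Cr^3+(aq)]^2 = 1.14×10^−5 (log Q = −4.942).
Applying E = E° − (RT ln10/nF)·log Q gives +1.628 − (0.0601/6)(−4.942) = +1.68 V.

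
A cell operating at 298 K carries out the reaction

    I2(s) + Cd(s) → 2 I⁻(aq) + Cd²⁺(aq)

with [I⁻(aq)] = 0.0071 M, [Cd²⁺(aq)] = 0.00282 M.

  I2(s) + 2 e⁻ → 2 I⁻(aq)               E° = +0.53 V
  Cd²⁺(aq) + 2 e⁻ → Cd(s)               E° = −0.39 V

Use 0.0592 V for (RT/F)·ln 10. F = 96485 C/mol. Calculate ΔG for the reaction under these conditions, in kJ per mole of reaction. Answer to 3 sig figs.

With I₂/I⁻ reduced at the cathode, E°cell = +0.53 − (−0.39) = +0.92 V and n = 2.
Q = [I⁻(aq)]^2·[Cd²⁺(aq)] = 1.42×10^−7, so log Q = −6.847 and E = +0.92 − (0.0592/2)(−6.847) = +1.1227 V.
Finally ΔG = −nFE = −(2)(96485 C/mol)(+1.1227 V) = −217 kJ/mol.

−217 kJ/mol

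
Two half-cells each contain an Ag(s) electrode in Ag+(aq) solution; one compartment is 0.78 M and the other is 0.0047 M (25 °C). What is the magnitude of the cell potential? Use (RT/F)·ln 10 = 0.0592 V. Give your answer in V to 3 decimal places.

For a concentration cell E°cell = 0, since both electrodes use the same couple.
The compartment with the higher Ag+(aq) concentration (0.78 M) acts as the cathode; ions are reduced there and produced at the dilute (0.0047 M) anode.
With n = 1, Ecell = −(0.0592/1)·log([dilute]/[conc]) = −(0.0592/1)·log(0.0047/0.78) = +0.131 V.

0.131 V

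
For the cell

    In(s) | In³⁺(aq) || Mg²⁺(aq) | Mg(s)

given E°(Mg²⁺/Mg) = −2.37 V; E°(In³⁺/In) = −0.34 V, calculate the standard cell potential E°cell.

−2.03 V

By convention the left-hand electrode in cell notation is the anode (oxidation) and the right-hand electrode is the cathode (reduction).
E°cell = E°(right) − E°(left) = −2.37 − (−0.34) = −2.03 V.
The negative sign shows that, as written, the cell would require an external voltage to drive the reaction.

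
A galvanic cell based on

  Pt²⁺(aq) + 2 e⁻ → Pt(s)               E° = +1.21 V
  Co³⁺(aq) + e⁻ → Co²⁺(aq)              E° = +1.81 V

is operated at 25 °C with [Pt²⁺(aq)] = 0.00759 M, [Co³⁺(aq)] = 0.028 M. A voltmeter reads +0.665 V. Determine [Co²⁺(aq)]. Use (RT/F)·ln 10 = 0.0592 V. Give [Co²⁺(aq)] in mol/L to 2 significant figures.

The Co³⁺/Co²⁺ couple has the larger reduction potential, so it is the cathode: E°cell = +1.81 − (+1.21) = +0.60 V and n = 2.
From the Nernst equation, log Q = n(E° − E)/0.0592 = 2·(+0.60 − (+0.665))/0.0592 = −2.196.
Balancing electrons gives 2 Co³⁺(aq) + Pt(s) → 2 Co²⁺(aq) + Pt²⁺(aq); thus Q = ([Co²⁺(aq)]^2·[Pt²⁺(aq)]) / [Co³⁺(aq)]^2.
Solving for the unknown gives log [Co²⁺(aq)] = −1.591, so [Co²⁺(aq)] ≈ 0.026 M.

0.026 M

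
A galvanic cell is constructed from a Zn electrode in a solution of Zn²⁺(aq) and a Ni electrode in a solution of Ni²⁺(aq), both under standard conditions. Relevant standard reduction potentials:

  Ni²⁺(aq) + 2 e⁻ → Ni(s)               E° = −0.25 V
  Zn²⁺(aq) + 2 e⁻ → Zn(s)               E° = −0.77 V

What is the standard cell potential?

+0.52 V

Of the two couples in this cell, the one with the more positive reduction potential is reduced at the cathode: here that is Ni²⁺/Ni (−0.25 V); Zn²⁺/Zn (−0.77 V) is the anode.
E°cell = E°(cathode) − E°(anode) = −0.25 − (−0.77) = +0.52 V.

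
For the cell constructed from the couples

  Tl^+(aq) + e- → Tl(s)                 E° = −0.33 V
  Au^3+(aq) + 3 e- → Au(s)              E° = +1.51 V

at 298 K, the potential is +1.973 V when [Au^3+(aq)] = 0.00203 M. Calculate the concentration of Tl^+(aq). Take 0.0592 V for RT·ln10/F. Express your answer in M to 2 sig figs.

With Au³⁺/Au at the cathode and Tl⁺/Tl at the anode, E°cell = +1.51 − (−0.33) = +1.84 V (n = 3).
From the Nernst equation, log Q = n(E° − E)/0.0592 = 3·(+1.84 − (+1.973))/0.0592 = −6.740.
The balanced reaction is Au^3+(aq) + 3 Tl(s) → Au(s) + 3 Tl^+(aq), so Q = [Tl^+(aq)]^3 / [Au^3+(aq)].
Solving for the unknown gives log [Tl^+(aq)] = −3.144, so [Tl^+(aq)] ≈ 0.00072 M.

0.00072 M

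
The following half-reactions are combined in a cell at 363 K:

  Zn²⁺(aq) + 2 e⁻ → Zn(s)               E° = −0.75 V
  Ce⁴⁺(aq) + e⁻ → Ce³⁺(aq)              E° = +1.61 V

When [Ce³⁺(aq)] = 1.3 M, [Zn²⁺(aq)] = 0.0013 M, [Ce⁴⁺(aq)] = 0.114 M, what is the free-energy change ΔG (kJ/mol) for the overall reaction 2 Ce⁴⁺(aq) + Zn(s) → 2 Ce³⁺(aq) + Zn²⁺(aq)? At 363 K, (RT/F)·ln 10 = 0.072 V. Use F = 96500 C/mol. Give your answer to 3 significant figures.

With Ce⁴⁺/Ce³⁺ reduced at the cathode, E°cell = +1.61 − (−0.75) = +2.36 V and n = 2.
Here Q = ([Ce³⁺(aq)]^2·[Zn²⁺(aq)]) / [Ce⁴⁺(aq)]^2 = 0.169 (log Q = −0.772), giving E = +2.36 − (0.072/2)·(−0.772) = +2.3878 V.
Then ΔG = −nFE = −2 × 96500 × +2.3878 J/mol = −461 kJ/mol.

−461 kJ/mol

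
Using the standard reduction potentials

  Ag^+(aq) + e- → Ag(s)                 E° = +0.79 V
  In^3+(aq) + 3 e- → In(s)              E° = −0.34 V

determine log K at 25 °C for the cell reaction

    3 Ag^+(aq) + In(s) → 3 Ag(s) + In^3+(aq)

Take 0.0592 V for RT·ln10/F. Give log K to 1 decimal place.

log K = 57.3

The Ag⁺/Ag couple is reduced (cathode); E°cell = +0.79 − (−0.34) = +1.13 V with n = 3.
At equilibrium E = 0, so log K = nE°cell / 0.0592 = (3)(+1.13) / 0.0592 = 57.3.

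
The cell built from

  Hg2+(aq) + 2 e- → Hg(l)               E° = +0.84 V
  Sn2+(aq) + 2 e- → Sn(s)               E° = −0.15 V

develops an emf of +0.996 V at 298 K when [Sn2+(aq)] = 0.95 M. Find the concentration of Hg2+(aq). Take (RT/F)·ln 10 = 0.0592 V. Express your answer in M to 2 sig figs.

1.5 M

Hg²⁺/Hg is the cathode (higher E°); E°cell = +0.84 − (−0.15) = +0.99 V with n = 2.
Since E = E° − (0.0592/n)·log Q, log Q = n(E° − E)/0.0592 = −0.203.
The balanced reaction is Hg2+(aq) + Sn(s) → Hg(l) + Sn2+(aq), so Q = [Sn2+(aq)] / [Hg2+(aq)].
Substituting the known concentrations and solving, log [Hg2+(aq)] = 0.181 and [Hg2+(aq)] = 1.5 M.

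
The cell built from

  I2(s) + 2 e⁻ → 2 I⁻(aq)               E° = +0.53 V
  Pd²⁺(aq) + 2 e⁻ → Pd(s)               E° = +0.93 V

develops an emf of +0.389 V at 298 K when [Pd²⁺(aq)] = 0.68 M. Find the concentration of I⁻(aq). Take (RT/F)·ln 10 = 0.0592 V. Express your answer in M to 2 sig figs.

0.79 M

Pd²⁺/Pd is the cathode (higher E°); E°cell = +0.93 − (+0.53) = +0.40 V with n = 2.
Rearranging E = E° − (0.0592/n)·log Q gives log Q = 2(+0.40 − (+0.389))/0.0592 = 0.372.
Balancing electrons gives Pd²⁺(aq) + 2 I⁻(aq) → Pd(s) + I2(s); thus Q = 1 / ([Pd²⁺(aq)]·[I⁻(aq)]^2).
Isolating [I⁻(aq)] in Q = 10^{0.372} yields log [I⁻(aq)] = −0.102, i.e. 0.79 M.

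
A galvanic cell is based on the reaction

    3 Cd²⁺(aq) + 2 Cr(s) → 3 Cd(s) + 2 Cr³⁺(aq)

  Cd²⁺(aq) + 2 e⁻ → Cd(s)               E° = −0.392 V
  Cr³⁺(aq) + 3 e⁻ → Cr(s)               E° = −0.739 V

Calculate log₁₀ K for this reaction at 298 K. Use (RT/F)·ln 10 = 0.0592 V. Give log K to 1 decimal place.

The Cd²⁺/Cd couple is reduced (cathode); E°cell = −0.392 − (−0.739) = +0.347 V with n = 6.
At equilibrium E = 0, so log K = nE°cell / 0.0592 = (6)(+0.347) / 0.0592 = 35.2.

log K = 35.2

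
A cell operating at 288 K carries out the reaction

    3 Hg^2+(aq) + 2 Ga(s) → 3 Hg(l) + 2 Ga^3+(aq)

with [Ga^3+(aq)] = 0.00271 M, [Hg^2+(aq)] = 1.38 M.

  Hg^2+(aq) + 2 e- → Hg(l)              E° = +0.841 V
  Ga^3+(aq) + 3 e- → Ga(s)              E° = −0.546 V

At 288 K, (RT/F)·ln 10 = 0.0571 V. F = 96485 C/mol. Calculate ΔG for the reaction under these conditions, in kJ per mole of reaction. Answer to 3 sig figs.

E°cell = +0.841 − (−0.546) = +1.387 V; the balanced reaction transfers n = 6 electrons.
Q = [Ga^3+(aq)]^2 / [Hg^2+(aq)]^3 = 2.79×10^−6, so log Q = −5.554 and E = +1.387 − (0.0571/6)(−5.554) = +1.4399 V.
Then ΔG = −nFE = −6 × 96485 × +1.4399 J/mol = −834 kJ/mol.

−834 kJ/mol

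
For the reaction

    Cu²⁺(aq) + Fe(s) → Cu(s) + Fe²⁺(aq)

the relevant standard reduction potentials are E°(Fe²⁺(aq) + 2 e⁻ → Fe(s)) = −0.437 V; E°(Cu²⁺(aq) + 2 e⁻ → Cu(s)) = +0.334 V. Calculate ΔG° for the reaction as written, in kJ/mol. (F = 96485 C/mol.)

−149 kJ/mol

In the reaction as written Cu²⁺(aq) is reduced, so the Cu²⁺/Cu couple is the cathode and Fe²⁺/Fe is the anode.
E°cell = +0.334 − (−0.437) = +0.771 V; balancing electrons gives n = 2.
ΔG° = −nFE°cell = −(2)(96485)(+0.771) J/mol = −149 kJ/mol.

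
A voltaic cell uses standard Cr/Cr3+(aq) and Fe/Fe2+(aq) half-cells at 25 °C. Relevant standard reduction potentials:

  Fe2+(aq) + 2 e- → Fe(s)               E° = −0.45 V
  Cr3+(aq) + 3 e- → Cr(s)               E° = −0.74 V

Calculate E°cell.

+0.29 V

Of the two couples in this cell, the one with the more positive reduction potential is reduced at the cathode: here that is Fe²⁺/Fe (−0.45 V); Cr³⁺/Cr (−0.74 V) is the anode.
E°cell = E°(cathode) − E°(anode) = −0.45 − (−0.74) = +0.29 V.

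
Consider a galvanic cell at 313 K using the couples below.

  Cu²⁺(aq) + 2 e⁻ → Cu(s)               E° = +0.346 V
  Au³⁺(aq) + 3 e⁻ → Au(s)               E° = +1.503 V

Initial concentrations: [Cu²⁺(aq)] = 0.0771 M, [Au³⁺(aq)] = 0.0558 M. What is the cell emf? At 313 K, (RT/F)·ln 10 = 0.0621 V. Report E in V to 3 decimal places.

The Au³⁺/Au couple has the more positive E°, so it is the cathode; Cu²⁺/Cu is the anode.
E°cell = E°cat − E°an = +1.503 − (+0.346) = +1.157 V; n = 6.
For the overall reaction 2 Au³⁺(aq) + 3 Cu(s) → 2 Au(s) + 3 Cu²⁺(aq), Q = [Cu²⁺(aq)]^3 / [Au³⁺(aq)]^2 = 0.147, giving log Q = −0.832.
By the Nernst equation, E = +1.157 − (0.0621/6)·(−0.832) = +1.166 V.

+1.166 V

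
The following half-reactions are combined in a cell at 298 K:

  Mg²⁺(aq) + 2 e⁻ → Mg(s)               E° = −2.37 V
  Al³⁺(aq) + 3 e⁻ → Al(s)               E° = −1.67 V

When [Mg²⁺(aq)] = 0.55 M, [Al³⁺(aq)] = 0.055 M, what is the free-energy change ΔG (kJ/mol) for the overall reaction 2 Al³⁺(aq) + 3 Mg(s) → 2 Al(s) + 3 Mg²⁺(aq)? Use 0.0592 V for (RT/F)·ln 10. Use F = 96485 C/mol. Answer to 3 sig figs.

E°cell = −1.67 − (−2.37) = +0.70 V; the balanced reaction transfers n = 6 electrons.
Q = [Mg²⁺(aq)]^3 / [Al³⁺(aq)]^2 = 55, so log Q = 1.740 and E = +0.70 − (0.0592/6)(1.740) = +0.6828 V.
Finally ΔG = −nFE = −(6)(96485 C/mol)(+0.6828 V) = −395 kJ/mol.

−395 kJ/mol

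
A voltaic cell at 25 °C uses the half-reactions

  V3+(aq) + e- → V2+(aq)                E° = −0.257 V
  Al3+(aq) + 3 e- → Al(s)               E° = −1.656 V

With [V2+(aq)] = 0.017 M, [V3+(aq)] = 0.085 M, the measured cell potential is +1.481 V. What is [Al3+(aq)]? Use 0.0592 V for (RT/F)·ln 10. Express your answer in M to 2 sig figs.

With V³⁺/V²⁺ at the cathode and Al³⁺/Al at the anode, E°cell = −0.257 − (−1.656) = +1.399 V (n = 3).
Rearranging E = E° − (0.0592/n)·log Q gives log Q = 3(+1.399 − (+1.481))/0.0592 = −4.155.
Balancing electrons gives 3 V3+(aq) + Al(s) → 3 V2+(aq) + Al3+(aq); thus Q = ([V2+(aq)]^3·[Al3+(aq)]) / [V3+(aq)]^3.
Isolating [Al3+(aq)] in Q = 10^{−4.155} yields log [Al3+(aq)] = −2.058, i.e. 0.0087 M.

0.0087 M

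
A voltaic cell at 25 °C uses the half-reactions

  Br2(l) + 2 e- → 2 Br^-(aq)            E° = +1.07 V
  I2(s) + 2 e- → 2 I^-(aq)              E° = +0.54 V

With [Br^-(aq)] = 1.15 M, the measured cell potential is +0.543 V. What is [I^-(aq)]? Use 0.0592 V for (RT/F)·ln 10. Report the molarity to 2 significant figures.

1.9 M

Br₂/Br⁻ is the cathode (higher E°); E°cell = +1.07 − (+0.54) = +0.53 V with n = 2.
Since E = E° − (0.0592/n)·log Q, log Q = n(E° − E)/0.0592 = −0.439.
For Br2(l) + 2 I^-(aq) → 2 Br^-(aq) + I2(s), the reaction quotient is Q = [Br^-(aq)]^2 / [I^-(aq)]^2.
Isolating [I^-(aq)] in Q = 10^{−0.439} yields log [I^-(aq)] = 0.280, i.e. 1.9 M.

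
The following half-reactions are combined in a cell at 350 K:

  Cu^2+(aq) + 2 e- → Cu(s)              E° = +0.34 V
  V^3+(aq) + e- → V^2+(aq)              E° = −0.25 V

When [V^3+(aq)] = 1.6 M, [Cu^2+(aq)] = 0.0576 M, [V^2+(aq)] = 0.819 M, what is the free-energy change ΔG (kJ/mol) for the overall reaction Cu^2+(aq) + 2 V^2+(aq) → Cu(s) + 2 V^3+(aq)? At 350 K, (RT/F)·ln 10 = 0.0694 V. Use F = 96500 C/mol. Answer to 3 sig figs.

The standard cell potential is +0.34 − (−0.25) = +0.59 V, with n = 2 electrons in the balanced equation.
The reaction quotient is [V^3+(aq)]^2 / ([Cu^2+(aq)]·[V^2+(aq)]^2) = 66.3; by Nernst, E = +0.59 − (0.0694/2)(1.821) = +0.5268 V.
Finally ΔG = −nFE = −(2)(96500 C/mol)(+0.5268 V) = −102 kJ/mol.

−102 kJ/mol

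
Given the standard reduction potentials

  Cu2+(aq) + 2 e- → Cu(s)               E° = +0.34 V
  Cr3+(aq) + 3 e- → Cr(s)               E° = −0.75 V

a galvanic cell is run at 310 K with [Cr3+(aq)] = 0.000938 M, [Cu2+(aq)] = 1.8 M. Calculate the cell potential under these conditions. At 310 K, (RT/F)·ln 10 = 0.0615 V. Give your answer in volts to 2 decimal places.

+1.16 V

Since E°(Cu²⁺/Cu) > E°(Cr³⁺/Cr), Cu²⁺/Cu serves as the cathode.
The standard potential is +0.34 − (−0.75) = +1.09 V and the balanced reaction transfers n = 6 electrons.
For the overall reaction 3 Cu2+(aq) + 2 Cr(s) → 3 Cu(s) + 2 Cr3+(aq), Q = [Cr3+(aq)]^2 / [Cu2+(aq)]^3 = 1.51×10^−7, giving log Q = −6.821.
By the Nernst equation, E = +1.09 − (0.0615/6)·(−6.821) = +1.16 V.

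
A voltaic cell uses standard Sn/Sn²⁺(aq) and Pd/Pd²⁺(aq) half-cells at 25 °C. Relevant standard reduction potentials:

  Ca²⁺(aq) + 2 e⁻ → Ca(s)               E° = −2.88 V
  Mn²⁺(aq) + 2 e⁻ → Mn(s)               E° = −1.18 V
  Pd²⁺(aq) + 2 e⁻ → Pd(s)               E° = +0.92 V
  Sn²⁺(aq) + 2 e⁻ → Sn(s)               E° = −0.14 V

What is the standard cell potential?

+1.06 V

Of the two couples in this cell, the one with the more positive reduction potential is reduced at the cathode: here that is Pd²⁺/Pd (+0.92 V); Sn²⁺/Sn (−0.14 V) is the anode.
E°cell = E°(cathode) − E°(anode) = +0.92 − (−0.14) = +1.06 V.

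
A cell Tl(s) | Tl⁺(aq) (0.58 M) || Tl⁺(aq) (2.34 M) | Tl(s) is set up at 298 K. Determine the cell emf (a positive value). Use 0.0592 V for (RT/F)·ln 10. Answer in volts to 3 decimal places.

0.036 V

For a concentration cell E°cell = 0, since both electrodes use the same couple.
The compartment with the higher Tl⁺(aq) concentration (2.34 M) acts as the cathode; ions are reduced there and produced at the dilute (0.58 M) anode.
With n = 1, Ecell = −(0.0592/1)·log([dilute]/[conc]) = −(0.0592/1)·log(0.58/2.34) = +0.036 V.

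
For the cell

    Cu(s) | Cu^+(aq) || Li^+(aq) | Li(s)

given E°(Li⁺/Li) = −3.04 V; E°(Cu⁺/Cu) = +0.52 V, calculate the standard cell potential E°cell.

By convention the left-hand electrode in cell notation is the anode (oxidation) and the right-hand electrode is the cathode (reduction).
E°cell = E°(right) − E°(left) = −3.04 − (+0.52) = −3.56 V.
The negative sign shows that, as written, the cell would require an external voltage to drive the reaction.

−3.56 V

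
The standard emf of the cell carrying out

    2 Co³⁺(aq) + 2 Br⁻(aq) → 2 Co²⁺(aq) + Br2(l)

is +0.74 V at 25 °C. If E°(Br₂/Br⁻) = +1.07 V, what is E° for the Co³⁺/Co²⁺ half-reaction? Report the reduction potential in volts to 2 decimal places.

+1.81 V

In the reaction as written the Co³⁺/Co²⁺ couple is reduced (cathode) and Br₂/Br⁻ is oxidized (anode), so E°cell = E°(Co³⁺/Co²⁺) − E°(Br₂/Br⁻).
E°(Co³⁺/Co²⁺) = E°cell + E°(anode) = +0.74 + (+1.07) = +1.81 V.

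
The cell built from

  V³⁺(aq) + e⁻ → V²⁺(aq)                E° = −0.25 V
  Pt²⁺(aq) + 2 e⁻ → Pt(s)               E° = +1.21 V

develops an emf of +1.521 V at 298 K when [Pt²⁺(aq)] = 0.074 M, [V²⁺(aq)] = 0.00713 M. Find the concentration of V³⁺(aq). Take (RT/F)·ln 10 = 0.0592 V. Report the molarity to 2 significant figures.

With Pt²⁺/Pt at the cathode and V³⁺/V²⁺ at the anode, E°cell = +1.21 − (−0.25) = +1.46 V (n = 2).
Rearranging E = E° − (0.0592/n)·log Q gives log Q = 2(+1.46 − (+1.521))/0.0592 = −2.061.
For Pt²⁺(aq) + 2 V²⁺(aq) → Pt(s) + 2 V³⁺(aq), the reaction quotient is Q = [V³⁺(aq)]^2 / ([Pt²⁺(aq)]·[V²⁺(aq)]^2).
Isolating [V³⁺(aq)] in Q = 10^{−2.061} yields log [V³⁺(aq)] = −3.743, i.e. 0.00018 M.

0.00018 M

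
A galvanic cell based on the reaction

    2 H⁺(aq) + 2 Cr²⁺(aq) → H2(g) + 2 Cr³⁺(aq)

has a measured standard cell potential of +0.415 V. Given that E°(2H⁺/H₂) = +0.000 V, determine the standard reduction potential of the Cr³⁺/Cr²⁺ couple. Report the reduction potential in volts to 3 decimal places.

−0.415 V

In the reaction as written the 2H⁺/H₂ couple is reduced (cathode) and Cr³⁺/Cr²⁺ is oxidized (anode), so E°cell = E°(2H⁺/H₂) − E°(Cr³⁺/Cr²⁺).
E°(Cr³⁺/Cr²⁺) = E°(cathode) − E°cell = +0.000 − (+0.415) = −0.415 V.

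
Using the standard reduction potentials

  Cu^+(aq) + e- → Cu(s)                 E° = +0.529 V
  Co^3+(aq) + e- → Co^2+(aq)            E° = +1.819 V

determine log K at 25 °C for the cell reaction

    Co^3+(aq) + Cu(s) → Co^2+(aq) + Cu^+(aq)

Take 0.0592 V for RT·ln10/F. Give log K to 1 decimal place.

The Co³⁺/Co²⁺ couple is reduced (cathode); E°cell = +1.819 − (+0.529) = +1.290 V with n = 1.
At equilibrium E = 0, so log K = nE°cell / 0.0592 = (1)(+1.290) / 0.0592 = 21.8.

log K = 21.8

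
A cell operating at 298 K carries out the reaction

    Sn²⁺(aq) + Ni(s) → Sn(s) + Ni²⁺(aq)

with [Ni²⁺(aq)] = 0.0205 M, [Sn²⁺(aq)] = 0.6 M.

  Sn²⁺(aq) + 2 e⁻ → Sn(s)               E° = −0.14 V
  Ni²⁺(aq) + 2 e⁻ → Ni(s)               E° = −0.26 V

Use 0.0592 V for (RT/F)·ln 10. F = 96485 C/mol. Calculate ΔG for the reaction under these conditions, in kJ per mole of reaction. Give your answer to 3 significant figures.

−31.5 kJ/mol

With Sn²⁺/Sn reduced at the cathode, E°cell = −0.14 − (−0.26) = +0.12 V and n = 2.
Here Q = [Ni²⁺(aq)] / [Sn²⁺(aq)] = 0.0342 (log Q = −1.466), giving E = +0.12 − (0.0592/2)·(−1.466) = +0.1634 V.
Then ΔG = −nFE = −2 × 96485 × +0.1634 J/mol = −31.5 kJ/mol.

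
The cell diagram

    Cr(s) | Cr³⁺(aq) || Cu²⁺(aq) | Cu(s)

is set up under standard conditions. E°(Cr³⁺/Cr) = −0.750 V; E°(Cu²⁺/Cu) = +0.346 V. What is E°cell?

By convention the left-hand electrode in cell notation is the anode (oxidation) and the right-hand electrode is the cathode (reduction).
E°cell = E°(right) − E°(left) = +0.346 − (−0.750) = +1.096 V.

+1.096 V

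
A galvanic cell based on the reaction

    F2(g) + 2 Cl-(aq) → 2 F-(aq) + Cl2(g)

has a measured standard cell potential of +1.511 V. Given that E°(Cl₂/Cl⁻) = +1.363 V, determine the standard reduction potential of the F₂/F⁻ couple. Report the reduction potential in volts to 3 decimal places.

In the reaction as written the F₂/F⁻ couple is reduced (cathode) and Cl₂/Cl⁻ is oxidized (anode), so E°cell = E°(F₂/F⁻) − E°(Cl₂/Cl⁻).
E°(F₂/F⁻) = E°cell + E°(anode) = +1.511 + (+1.363) = +2.874 V.

+2.874 V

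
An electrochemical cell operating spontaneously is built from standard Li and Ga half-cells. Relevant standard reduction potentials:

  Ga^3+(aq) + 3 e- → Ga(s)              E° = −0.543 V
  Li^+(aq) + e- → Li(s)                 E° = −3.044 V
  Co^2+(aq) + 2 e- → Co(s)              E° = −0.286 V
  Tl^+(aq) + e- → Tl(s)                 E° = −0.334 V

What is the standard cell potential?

+2.501 V

Of the two couples in this cell, the one with the more positive reduction potential is reduced at the cathode: here that is Ga³⁺/Ga (−0.543 V); Li⁺/Li (−3.044 V) is the anode.
E°cell = E°(cathode) − E°(anode) = −0.543 − (−3.044) = +2.501 V.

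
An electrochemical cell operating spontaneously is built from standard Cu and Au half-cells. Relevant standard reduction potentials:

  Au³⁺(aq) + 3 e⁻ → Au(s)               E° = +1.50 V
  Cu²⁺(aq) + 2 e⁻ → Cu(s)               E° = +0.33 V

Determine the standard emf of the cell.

+1.17 V

The Au³⁺/Au couple has the higher E°, so Au ion is reduced (cathode) and Cu is oxidized (anode).
E°cell = E°(cathode) − E°(anode) = +1.50 − (+0.33) = +1.17 V.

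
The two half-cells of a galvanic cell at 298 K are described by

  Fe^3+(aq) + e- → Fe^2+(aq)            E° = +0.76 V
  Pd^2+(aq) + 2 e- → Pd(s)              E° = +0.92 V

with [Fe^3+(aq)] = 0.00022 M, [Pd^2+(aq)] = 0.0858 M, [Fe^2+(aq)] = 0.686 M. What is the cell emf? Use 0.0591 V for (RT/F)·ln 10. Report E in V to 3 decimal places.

Since E°(Pd²⁺/Pd) > E°(Fe³⁺/Fe²⁺), Pd²⁺/Pd serves as the cathode.
The standard potential is +0.92 − (+0.76) = +0.16 V and the balanced reaction transfers n = 2 electrons.
For the overall reaction Pd^2+(aq) + 2 Fe^2+(aq) → Pd(s) + 2 Fe^3+(aq), Q = [Fe^3+(aq)]^2 / ([Pd^2+(aq)]·[Fe^2+(aq)]^2) = 1.2×10^−6, giving log Q = −5.921.
By the Nernst equation, E = +0.16 − (0.0591/2)·(−5.921) = +0.335 V.

+0.335 V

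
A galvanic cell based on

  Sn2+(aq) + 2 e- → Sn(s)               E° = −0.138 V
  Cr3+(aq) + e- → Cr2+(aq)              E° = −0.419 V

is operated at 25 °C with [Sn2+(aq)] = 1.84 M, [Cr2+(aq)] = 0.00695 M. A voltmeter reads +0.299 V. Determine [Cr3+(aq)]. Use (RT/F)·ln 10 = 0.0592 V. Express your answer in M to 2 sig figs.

0.0047 M

Sn²⁺/Sn is the cathode (higher E°); E°cell = −0.138 − (−0.419) = +0.281 V with n = 2.
From the Nernst equation, log Q = n(E° − E)/0.0592 = 2·(+0.281 − (+0.299))/0.0592 = −0.608.
For Sn2+(aq) + 2 Cr2+(aq) → Sn(s) + 2 Cr3+(aq), the reaction quotient is Q = [Cr3+(aq)]^2 / ([Sn2+(aq)]·[Cr2+(aq)]^2).
Solving for the unknown gives log [Cr3+(aq)] = −2.330, so [Cr3+(aq)] ≈ 0.0047 M.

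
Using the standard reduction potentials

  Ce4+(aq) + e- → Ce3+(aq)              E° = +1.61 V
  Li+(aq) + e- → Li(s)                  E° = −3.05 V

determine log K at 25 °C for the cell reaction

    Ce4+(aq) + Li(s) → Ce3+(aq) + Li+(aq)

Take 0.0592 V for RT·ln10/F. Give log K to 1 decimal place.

log K = 78.7

The Ce⁴⁺/Ce³⁺ couple is reduced (cathode); E°cell = +1.61 − (−3.05) = +4.66 V with n = 1.
At equilibrium E = 0, so log K = nE°cell / 0.0592 = (1)(+4.66) / 0.0592 = 78.7.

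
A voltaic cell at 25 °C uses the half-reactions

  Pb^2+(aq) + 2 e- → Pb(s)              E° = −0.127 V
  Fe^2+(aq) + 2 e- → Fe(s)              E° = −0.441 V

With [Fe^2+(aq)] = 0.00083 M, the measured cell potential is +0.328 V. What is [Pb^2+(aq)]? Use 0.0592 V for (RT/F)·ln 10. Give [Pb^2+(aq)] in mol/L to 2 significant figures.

Pb²⁺/Pb is the cathode (higher E°); E°cell = −0.127 − (−0.441) = +0.314 V with n = 2.
From the Nernst equation, log Q = n(E° − E)/0.0592 = 2·(+0.314 − (+0.328))/0.0592 = −0.473.
Balancing electrons gives Pb^2+(aq) + Fe(s) → Pb(s) + Fe^2+(aq); thus Q = [Fe^2+(aq)] / [Pb^2+(aq)].
Isolating [Pb^2+(aq)] in Q = 10^{−0.473} yields log [Pb^2+(aq)] = −2.608, i.e. 0.0025 M.

0.0025 M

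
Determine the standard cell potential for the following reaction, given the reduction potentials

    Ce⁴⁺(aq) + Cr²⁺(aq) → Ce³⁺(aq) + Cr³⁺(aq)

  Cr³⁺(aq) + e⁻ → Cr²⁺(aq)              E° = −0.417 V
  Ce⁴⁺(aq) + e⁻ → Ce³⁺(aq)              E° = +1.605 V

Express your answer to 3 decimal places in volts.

Ce⁴⁺(aq) gains electrons, so the Ce⁴⁺/Ce³⁺ couple is the cathode; the Cr³⁺/Cr²⁺ couple is the anode.
E°cell = E°(cathode) − E°(anode) = +1.605 − (−0.417) = +2.022 V.
The positive value indicates the reaction is spontaneous as written.

+2.022 V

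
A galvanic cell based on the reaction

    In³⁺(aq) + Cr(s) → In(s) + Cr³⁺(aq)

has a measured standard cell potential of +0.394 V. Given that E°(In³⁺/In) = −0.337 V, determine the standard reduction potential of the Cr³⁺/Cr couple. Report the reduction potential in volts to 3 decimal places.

In the reaction as written the In³⁺/In couple is reduced (cathode) and Cr³⁺/Cr is oxidized (anode), so E°cell = E°(In³⁺/In) − E°(Cr³⁺/Cr).
E°(Cr³⁺/Cr) = E°(cathode) − E°cell = −0.337 − (+0.394) = −0.731 V.

−0.731 V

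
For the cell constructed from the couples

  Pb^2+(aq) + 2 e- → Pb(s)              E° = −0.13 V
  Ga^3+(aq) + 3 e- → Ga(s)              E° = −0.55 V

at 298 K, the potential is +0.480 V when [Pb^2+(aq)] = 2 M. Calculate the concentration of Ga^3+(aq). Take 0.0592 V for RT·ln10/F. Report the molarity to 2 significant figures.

With Pb²⁺/Pb at the cathode and Ga³⁺/Ga at the anode, E°cell = −0.13 − (−0.55) = +0.42 V (n = 6).
Rearranging E = E° − (0.0592/n)·log Q gives log Q = 6(+0.42 − (+0.480))/0.0592 = −6.081.
For 3 Pb^2+(aq) + 2 Ga(s) → 3 Pb(s) + 2 Ga^3+(aq), the reaction quotient is Q = [Ga^3+(aq)]^2 / [Pb^2+(aq)]^3.
Isolating [Ga^3+(aq)] in Q = 10^{−6.081} yields log [Ga^3+(aq)] = −2.589, i.e. 0.0026 M.

0.0026 M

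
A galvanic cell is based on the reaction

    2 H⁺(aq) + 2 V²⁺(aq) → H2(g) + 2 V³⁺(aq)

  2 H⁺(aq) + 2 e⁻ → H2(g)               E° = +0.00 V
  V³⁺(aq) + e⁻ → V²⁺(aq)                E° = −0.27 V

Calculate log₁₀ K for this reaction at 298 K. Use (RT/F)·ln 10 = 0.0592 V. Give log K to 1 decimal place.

log K = 9.1

The 2H⁺/H₂ couple is reduced (cathode); E°cell = +0.00 − (−0.27) = +0.27 V with n = 2.
At equilibrium E = 0, so log K = nE°cell / 0.0592 = (2)(+0.27) / 0.0592 = 9.1.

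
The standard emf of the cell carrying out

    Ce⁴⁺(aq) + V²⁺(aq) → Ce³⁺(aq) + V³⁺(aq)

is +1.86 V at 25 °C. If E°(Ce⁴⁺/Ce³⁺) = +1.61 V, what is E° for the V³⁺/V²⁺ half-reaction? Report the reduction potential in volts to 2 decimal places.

In the reaction as written the Ce⁴⁺/Ce³⁺ couple is reduced (cathode) and V³⁺/V²⁺ is oxidized (anode), so E°cell = E°(Ce⁴⁺/Ce³⁺) − E°(V³⁺/V²⁺).
E°(V³⁺/V²⁺) = E°(cathode) − E°cell = +1.61 − (+1.86) = −0.25 V.

−0.25 V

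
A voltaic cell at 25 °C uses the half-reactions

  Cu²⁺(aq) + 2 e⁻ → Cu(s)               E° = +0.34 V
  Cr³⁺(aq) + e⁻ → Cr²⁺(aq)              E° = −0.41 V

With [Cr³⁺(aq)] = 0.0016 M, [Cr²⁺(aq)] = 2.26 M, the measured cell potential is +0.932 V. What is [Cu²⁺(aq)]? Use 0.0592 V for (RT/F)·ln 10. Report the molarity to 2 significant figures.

The Cu²⁺/Cu couple has the larger reduction potential, so it is the cathode: E°cell = +0.34 − (−0.41) = +0.75 V and n = 2.
Since E = E° − (0.0592/n)·log Q, log Q = n(E° − E)/0.0592 = −6.149.
The balanced reaction is Cu²⁺(aq) + 2 Cr²⁺(aq) → Cu(s) + 2 Cr³⁺(aq), so Q = [Cr³⁺(aq)]^2 / ([Cu²⁺(aq)]·[Cr²⁺(aq)]^2).
Isolating [Cu²⁺(aq)] in Q = 10^{−6.149} yields log [Cu²⁺(aq)] = −0.151, i.e. 0.71 M.

0.71 M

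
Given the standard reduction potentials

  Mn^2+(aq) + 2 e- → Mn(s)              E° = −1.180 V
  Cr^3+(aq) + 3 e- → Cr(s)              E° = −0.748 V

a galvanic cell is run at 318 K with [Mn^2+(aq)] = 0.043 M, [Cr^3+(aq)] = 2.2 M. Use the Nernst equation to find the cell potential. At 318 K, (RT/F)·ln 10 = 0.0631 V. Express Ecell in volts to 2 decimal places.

Cr³⁺/Cr is reduced (cathode, E° = −0.748 V) and Mn²⁺/Mn is oxidized (anode).
The standard potential is −0.748 − (−1.180) = +0.432 V and the balanced reaction transfers n = 6 electrons.
For the overall reaction 2 Cr^3+(aq) + 3 Mn(s) → 2 Cr(s) + 3 Mn^2+(aq), Q = [Mn^2+(aq)]^3 / [Cr^3+(aq)]^2 = 1.64×10^−5, giving log Q = −4.784.
Applying E = E° − (RT ln10/nF)·log Q gives +0.432 − (0.0631/6)(−4.784) = +0.48 V.

+0.48 V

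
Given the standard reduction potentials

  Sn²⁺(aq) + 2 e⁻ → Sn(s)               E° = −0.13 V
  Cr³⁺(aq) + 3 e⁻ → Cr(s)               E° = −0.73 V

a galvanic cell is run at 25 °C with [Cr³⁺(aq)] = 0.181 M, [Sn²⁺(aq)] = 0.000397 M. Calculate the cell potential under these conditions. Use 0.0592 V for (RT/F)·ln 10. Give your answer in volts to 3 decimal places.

+0.514 V

The Sn²⁺/Sn couple has the more positive E°, so it is the cathode; Cr³⁺/Cr is the anode.
E°cell = −0.13 − (−0.73) = +0.60 V, with n = 6 electrons transferred.
For the overall reaction 3 Sn²⁺(aq) + 2 Cr(s) → 3 Sn(s) + 2 Cr³⁺(aq), Q = [Cr³⁺(aq)]^2 / [Sn²⁺(aq)]^3 = 5.24×10^8, giving log Q = 8.719.
By the Nernst equation, E = +0.60 − (0.0592/6)·(8.719) = +0.514 V.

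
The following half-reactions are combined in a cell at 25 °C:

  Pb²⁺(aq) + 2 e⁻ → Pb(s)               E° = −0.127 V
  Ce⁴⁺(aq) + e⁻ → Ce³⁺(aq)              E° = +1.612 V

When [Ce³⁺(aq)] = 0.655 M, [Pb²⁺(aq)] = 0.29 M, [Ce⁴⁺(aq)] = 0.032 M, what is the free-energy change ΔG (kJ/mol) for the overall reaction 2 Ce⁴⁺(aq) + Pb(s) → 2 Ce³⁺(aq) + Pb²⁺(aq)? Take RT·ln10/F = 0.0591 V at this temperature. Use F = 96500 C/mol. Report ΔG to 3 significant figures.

The standard cell potential is +1.612 − (−0.127) = +1.739 V, with n = 2 electrons in the balanced equation.
Here Q = ([Ce³⁺(aq)]^2·[Pb²⁺(aq)]) / [Ce⁴⁺(aq)]^2 = 122 (log Q = 2.085), giving E = +1.739 − (0.0591/2)·(2.085) = +1.6774 V.
ΔG = −nFE = −(2)(96500)(+1.6774) J/mol = −324 kJ/mol.

−324 kJ/mol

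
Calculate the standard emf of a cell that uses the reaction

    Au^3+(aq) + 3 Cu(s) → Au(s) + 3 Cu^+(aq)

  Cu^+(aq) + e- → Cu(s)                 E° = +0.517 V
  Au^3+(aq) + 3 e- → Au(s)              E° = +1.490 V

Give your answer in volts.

In the reaction as written, Au^3+(aq) is reduced (cathode) and Cu^+(aq) is produced by oxidation at the anode.
E°cell = E°(cathode) − E°(anode) = +1.490 − (+0.517) = +0.973 V.
The positive value indicates the reaction is spontaneous as written.

+0.973 V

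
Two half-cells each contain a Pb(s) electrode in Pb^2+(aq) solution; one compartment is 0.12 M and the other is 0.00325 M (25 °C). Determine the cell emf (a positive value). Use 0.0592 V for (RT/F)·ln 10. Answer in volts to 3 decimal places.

0.046 V

For a concentration cell E°cell = 0, since both electrodes use the same couple.
The compartment with the higher Pb^2+(aq) concentration (0.12 M) acts as the cathode; ions are reduced there and produced at the dilute (0.00325 M) anode.
With n = 2, Ecell = −(0.0592/2)·log([dilute]/[conc]) = −(0.0592/2)·log(0.00325/0.12) = +0.046 V.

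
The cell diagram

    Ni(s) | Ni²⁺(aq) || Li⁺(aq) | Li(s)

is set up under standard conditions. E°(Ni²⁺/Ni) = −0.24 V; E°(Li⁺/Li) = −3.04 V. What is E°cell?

By convention the left-hand electrode in cell notation is the anode (oxidation) and the right-hand electrode is the cathode (reduction).
E°cell = E°(right) − E°(left) = −3.04 − (−0.24) = −2.80 V.
The negative sign shows that, as written, the cell would require an external voltage to drive the reaction.

−2.80 V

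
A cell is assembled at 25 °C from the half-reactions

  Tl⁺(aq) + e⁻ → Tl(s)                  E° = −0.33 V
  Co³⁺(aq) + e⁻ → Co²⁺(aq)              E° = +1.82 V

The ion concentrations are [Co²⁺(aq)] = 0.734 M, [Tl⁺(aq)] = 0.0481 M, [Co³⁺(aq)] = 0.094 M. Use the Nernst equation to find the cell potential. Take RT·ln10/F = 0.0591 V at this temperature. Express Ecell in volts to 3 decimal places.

+2.175 V

Co³⁺/Co²⁺ is reduced (cathode, E° = +1.82 V) and Tl⁺/Tl is oxidized (anode).
E°cell = E°cat − E°an = +1.82 − (−0.33) = +2.15 V; n = 1.
The balanced reaction is Co³⁺(aq) + Tl(s) → Co²⁺(aq) + Tl⁺(aq), so Q = ([Co²⁺(aq)]·[Tl⁺(aq)]) / [Co³⁺(aq)] = 0.376 and log Q = −0.425.
Applying E = E° − (RT ln10/nF)·log Q gives +2.15 − (0.0591/1)(−0.425) = +2.175 V.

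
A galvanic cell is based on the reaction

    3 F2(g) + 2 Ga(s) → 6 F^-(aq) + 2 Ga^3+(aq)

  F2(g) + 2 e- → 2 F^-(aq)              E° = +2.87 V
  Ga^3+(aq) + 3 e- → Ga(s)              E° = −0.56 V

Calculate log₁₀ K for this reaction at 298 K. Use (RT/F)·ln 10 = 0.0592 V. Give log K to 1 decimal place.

The F₂/F⁻ couple is reduced (cathode); E°cell = +2.87 − (−0.56) = +3.43 V with n = 6.
At equilibrium E = 0, so log K = nE°cell / 0.0592 = (6)(+3.43) / 0.0592 = 347.6.

log K = 347.6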